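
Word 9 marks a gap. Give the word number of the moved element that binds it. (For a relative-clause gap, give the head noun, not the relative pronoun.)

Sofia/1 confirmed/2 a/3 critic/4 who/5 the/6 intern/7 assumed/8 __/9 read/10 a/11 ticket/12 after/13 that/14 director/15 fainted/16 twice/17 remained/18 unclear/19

The gap at 9 is the subject of "read", inside a relative clause.
The relative pronoun is "who" (word 5); it is bound by the head noun immediately before it.
Its filler is the head noun "critic", at word 4.

4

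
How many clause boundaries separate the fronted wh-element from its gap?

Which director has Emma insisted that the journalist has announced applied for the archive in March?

"which director" is extracted from the subject of "applied".
Boundaries crossed, outermost first: [that], [Ø] — 2 in total.

2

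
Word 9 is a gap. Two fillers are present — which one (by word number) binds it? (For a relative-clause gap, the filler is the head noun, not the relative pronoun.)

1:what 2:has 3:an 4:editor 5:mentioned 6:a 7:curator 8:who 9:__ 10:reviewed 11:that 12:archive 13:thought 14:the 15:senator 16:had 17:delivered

7

The marked gap is inside the relative clause, the subject of "reviewed".
Its filler is the head noun "curator" (via "who"), at word 7.
(The other dependency links word 1 to a gap after word 17.)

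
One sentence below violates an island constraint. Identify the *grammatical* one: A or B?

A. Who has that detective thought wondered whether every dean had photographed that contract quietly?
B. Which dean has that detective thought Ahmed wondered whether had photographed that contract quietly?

In B, the wh-phrase is extracted from inside a wh-island (introduced by "whether"), which blocks movement.
In A, the extraction path crosses only that-complement boundaries, which are transparent.
So A is grammatical.

A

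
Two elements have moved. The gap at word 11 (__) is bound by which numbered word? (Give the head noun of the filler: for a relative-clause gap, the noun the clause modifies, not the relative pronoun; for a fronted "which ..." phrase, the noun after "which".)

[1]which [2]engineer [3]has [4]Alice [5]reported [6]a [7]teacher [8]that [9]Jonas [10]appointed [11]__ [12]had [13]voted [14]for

The marked gap is inside the relative clause, the direct object of "appointed".
Its filler is the head noun "teacher" (via "that"), at word 7.
(The other dependency links word 2 to a gap after word 14.)

7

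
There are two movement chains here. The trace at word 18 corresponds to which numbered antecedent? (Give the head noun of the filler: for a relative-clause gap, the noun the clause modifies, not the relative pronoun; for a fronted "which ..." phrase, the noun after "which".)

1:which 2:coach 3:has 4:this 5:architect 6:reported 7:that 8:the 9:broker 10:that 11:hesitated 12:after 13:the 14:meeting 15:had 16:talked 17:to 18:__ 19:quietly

The marked gap is the object of the preposition "to" of "talked".
Its filler is the fronted wh-phrase "which coach", at word 2.
(The other dependency links word 9 to a gap after word 10.)

2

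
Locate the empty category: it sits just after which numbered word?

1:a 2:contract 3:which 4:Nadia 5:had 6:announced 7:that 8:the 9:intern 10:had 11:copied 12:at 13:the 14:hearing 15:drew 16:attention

11

The displaced element is "a contract" (word 2).
It is linked across 1 clause boundary (that).
It functions as the direct object of "copied", so the gap sits immediately after word 11 ("copied").
Base order: Nadia had announced that the intern had copied a contract at the hearing.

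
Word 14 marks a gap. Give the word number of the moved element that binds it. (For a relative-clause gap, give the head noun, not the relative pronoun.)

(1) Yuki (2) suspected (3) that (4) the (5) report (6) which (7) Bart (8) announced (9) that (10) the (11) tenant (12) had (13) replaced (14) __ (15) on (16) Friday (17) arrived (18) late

The gap at 14 is the object of "replaced", inside a relative clause.
The relative pronoun is "which" (word 6); it is bound by the head noun immediately before it.
Its filler is the head noun "report", at word 5.

5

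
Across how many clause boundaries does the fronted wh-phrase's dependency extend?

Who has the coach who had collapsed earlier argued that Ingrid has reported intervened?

2

"who" is extracted from the subject of "intervened".
Boundaries crossed, outermost first: [that], [Ø] — 2 in total.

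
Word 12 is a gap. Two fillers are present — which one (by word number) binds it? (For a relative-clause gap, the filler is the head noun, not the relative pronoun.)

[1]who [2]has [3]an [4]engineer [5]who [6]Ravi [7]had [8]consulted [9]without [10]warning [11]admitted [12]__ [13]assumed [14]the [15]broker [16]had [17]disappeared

The marked gap is the subject of "assumed".
Its filler is the fronted wh-phrase "who", at word 1.
(The other dependency links word 4 to a gap after word 8.)

1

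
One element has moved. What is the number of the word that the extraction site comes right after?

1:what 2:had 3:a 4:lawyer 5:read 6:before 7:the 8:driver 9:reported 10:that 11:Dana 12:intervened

5

The displaced element is "what" (word 1).
It functions as the direct object of "read", so the gap sits immediately after word 5 ("read").
Base order: A lawyer had read what before the driver reported that Dana intervened.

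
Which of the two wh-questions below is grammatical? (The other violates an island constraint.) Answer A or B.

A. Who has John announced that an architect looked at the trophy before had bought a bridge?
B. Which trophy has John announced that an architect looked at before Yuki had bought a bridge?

In A, the wh-phrase is extracted from inside an adjunct island (introduced by "before"), which blocks movement.
In B, the extraction path crosses only that-complement boundaries, which are transparent.
So B is grammatical.

B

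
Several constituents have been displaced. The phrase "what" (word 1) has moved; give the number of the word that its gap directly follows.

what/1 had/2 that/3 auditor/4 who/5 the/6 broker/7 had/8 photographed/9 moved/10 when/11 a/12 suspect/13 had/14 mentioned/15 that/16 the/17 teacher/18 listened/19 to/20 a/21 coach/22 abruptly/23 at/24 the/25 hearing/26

The displaced element is "what" (word 1).
It functions as the direct object of "moved", so the gap sits immediately after word 10 ("moved").
Base order: That auditor who the broker had photographed had moved what when a suspect had mentioned that the teacher listened to a coach abruptly at the hearing.

10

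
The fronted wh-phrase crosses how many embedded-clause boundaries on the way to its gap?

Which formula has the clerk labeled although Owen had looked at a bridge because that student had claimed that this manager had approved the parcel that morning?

"which formula" originates inside the matrix clause — no clause boundary is crossed.

0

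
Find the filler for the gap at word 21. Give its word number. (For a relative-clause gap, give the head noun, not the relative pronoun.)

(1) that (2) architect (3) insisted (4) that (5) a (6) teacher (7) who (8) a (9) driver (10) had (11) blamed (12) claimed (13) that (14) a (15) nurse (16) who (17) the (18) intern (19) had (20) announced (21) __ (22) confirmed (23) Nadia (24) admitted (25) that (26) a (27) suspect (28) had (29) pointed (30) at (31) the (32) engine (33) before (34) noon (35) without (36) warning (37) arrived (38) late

The gap at 21 is the subject of "confirmed", inside a relative clause.
The relative pronoun is "who" (word 16); it is bound by the head noun immediately before it.
Its filler is the head noun "nurse", at word 15.

15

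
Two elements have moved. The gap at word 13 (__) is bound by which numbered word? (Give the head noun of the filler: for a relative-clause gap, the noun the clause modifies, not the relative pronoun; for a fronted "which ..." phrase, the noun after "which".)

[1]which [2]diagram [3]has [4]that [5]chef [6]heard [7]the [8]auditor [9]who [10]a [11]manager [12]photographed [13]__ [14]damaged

The marked gap is inside the relative clause, the direct object of "photographed".
Its filler is the head noun "auditor" (via "who"), at word 8.
(The other dependency links word 2 to a gap after word 14.)

8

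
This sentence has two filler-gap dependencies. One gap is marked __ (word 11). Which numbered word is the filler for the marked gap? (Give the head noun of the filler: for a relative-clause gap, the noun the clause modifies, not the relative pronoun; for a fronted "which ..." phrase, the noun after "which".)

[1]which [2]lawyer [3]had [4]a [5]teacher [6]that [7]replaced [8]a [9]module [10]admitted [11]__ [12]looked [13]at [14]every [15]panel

The marked gap is the subject of "looked".
Its filler is the fronted wh-phrase "which lawyer", at word 2.
(The other dependency links word 5 to a gap after word 6.)

2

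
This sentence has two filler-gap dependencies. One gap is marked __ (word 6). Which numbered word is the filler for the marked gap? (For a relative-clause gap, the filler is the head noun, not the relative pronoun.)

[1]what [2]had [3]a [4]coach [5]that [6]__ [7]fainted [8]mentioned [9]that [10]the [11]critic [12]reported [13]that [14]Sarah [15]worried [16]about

The marked gap is inside the relative clause, the subject of "fainted".
Its filler is the head noun "coach" (via "that"), at word 4.
(The other dependency links word 1 to a gap after word 16.)

4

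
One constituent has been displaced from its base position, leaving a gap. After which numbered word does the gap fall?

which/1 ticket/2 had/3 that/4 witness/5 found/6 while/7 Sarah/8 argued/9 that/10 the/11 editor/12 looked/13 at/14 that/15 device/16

The displaced element is "which ticket" (word 2).
It functions as the direct object of "found", so the gap sits immediately after word 6 ("found").
Base order: That witness had found which ticket while Sarah argued that the editor looked at that device.

6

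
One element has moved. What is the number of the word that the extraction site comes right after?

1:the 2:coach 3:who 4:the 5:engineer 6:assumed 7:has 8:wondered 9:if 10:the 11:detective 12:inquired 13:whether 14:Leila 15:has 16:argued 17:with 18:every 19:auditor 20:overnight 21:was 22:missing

The displaced element is "the coach" (word 2).
It is linked across 1 clause boundary (Ø).
It functions as the subject of "wondered", so the gap sits immediately after word 6 ("assumed").
Base order: The engineer assumed the coach has wondered if the detective inquired whether Leila has argued with every auditor overnight.

6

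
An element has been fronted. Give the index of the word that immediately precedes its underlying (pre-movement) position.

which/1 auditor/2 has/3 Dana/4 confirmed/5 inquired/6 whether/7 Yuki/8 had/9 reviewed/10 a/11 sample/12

5

The displaced element is "which auditor" (word 2).
It is linked across 1 clause boundary (Ø).
It functions as the subject of "inquired", so the gap sits immediately after word 5 ("confirmed").
Base order: Dana has confirmed that which auditor inquired whether Yuki had reviewed a sample.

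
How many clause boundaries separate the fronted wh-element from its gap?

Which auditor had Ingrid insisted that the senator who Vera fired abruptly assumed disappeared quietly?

"which auditor" is extracted from the subject of "disappeared".
Boundaries crossed, outermost first: [that], [Ø] — 2 in total.

2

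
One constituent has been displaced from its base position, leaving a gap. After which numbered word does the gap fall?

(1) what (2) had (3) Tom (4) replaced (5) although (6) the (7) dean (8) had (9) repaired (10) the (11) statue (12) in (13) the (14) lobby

4

The displaced element is "what" (word 1).
It functions as the direct object of "replaced", so the gap sits immediately after word 4 ("replaced").
Base order: Tom had replaced what although the dean had repaired the statue in the lobby.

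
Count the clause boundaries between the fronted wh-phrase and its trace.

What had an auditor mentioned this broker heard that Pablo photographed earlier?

"what" is extracted from the object of "photographed".
Boundaries crossed, outermost first: [Ø], [that] — 2 in total.

2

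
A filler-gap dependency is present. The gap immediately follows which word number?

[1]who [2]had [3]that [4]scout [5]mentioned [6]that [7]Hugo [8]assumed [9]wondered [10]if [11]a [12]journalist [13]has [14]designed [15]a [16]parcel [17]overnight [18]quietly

8

The displaced element is "who" (word 1).
It is linked across 2 clause boundaries (that → Ø).
It functions as the subject of "wondered", so the gap sits immediately after word 8 ("assumed").
Base order: That scout had mentioned that Hugo assumed who wondered if a journalist has designed a parcel overnight quietly.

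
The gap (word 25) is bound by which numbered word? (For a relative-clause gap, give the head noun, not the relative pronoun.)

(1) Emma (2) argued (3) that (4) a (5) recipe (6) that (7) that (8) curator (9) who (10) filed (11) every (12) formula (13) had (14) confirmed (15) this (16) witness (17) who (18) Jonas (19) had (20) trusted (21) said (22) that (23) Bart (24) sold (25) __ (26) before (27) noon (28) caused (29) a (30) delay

The gap at 25 is the object of "sold", inside a relative clause.
The relative pronoun is "that" (word 6); it is bound by the head noun immediately before it.
Its filler is the head noun "recipe", at word 5.

5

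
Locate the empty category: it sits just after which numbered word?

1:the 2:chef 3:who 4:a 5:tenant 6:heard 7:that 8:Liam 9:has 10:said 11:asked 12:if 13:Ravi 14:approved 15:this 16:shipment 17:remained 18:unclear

The displaced element is "the chef" (word 2).
It is linked across 2 clause boundaries (that → Ø).
It functions as the subject of "asked", so the gap sits immediately after word 10 ("said").
Base order: A tenant heard that Liam has said that the chef asked if Ravi approved this shipment.

10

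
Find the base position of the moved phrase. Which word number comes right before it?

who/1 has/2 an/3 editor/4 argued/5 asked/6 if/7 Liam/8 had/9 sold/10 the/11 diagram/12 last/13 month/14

The displaced element is "who" (word 1).
It is linked across 1 clause boundary (Ø).
It functions as the subject of "asked", so the gap sits immediately after word 5 ("argued").
Base order: An editor has argued who asked if Liam had sold the diagram last month.

5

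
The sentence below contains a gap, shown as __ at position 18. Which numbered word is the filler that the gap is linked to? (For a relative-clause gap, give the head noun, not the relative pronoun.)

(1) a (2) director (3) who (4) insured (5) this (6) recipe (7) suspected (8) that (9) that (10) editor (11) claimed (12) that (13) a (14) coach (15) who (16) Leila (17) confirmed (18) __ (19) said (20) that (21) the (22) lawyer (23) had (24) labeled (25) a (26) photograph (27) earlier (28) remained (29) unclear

The gap at 18 is the subject of "said", inside a relative clause.
The relative pronoun is "who" (word 15); it is bound by the head noun immediately before it.
Its filler is the head noun "coach", at word 14.

14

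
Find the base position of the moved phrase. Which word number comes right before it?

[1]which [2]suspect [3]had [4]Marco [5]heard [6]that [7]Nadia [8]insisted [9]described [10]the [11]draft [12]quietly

The displaced element is "which suspect" (word 2).
It is linked across 2 clause boundaries (that → Ø).
It functions as the subject of "described", so the gap sits immediately after word 8 ("insisted").
Base order: Marco had heard that Nadia insisted that which suspect described the draft quietly.

8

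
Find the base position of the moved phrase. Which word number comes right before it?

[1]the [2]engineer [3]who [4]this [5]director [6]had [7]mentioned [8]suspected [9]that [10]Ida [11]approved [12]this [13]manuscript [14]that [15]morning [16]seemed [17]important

The displaced element is "the engineer" (word 2).
It is linked across 1 clause boundary (Ø).
It functions as the subject of "suspected", so the gap sits immediately after word 7 ("mentioned").
Base order: This director had mentioned that the engineer suspected that Ida approved this manuscript that morning.

7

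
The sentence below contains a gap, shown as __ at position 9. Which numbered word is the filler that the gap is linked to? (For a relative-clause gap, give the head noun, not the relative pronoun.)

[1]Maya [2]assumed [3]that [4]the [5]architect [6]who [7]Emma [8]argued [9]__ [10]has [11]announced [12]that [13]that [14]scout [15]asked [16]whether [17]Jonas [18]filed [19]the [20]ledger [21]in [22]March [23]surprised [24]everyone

The gap at 9 is the subject of "announced", inside a relative clause.
The relative pronoun is "who" (word 6); it is bound by the head noun immediately before it.
Its filler is the head noun "architect", at word 5.

5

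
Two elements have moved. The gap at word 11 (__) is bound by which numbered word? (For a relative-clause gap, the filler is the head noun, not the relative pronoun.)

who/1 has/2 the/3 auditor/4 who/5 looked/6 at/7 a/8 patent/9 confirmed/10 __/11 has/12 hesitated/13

1

The marked gap is the subject of "hesitated".
Its filler is the fronted wh-phrase "who", at word 1.
(The other dependency links word 4 to a gap after word 5.)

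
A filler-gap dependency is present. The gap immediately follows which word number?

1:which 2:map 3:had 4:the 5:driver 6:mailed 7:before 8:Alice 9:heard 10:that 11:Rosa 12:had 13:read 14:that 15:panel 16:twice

The displaced element is "which map" (word 2).
It functions as the direct object of "mailed", so the gap sits immediately after word 6 ("mailed").
Base order: The driver had mailed which map before Alice heard that Rosa had read that panel twice.

6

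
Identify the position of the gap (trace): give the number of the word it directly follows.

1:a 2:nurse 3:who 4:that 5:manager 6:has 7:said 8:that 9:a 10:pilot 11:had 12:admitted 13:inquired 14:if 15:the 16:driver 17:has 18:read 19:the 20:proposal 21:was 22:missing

The displaced element is "a nurse" (word 2).
It is linked across 2 clause boundaries (that → Ø).
It functions as the subject of "inquired", so the gap sits immediately after word 12 ("admitted").
Base order: That manager has said that a pilot had admitted a nurse inquired if the driver has read the proposal.

12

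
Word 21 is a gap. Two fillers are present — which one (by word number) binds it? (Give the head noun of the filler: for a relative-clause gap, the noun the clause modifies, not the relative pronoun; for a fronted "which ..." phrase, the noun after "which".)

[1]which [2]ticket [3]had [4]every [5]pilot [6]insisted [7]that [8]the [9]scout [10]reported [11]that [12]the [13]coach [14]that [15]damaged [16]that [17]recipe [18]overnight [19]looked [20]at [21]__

2

The marked gap is the object of the preposition "at" of "looked".
Its filler is the fronted wh-phrase "which ticket", at word 2.
(The other dependency links word 13 to a gap after word 14.)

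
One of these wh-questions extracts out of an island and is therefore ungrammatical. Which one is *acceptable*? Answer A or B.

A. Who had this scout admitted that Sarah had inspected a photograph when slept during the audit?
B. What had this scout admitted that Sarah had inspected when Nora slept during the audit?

B

In A, the wh-phrase is extracted from inside an adjunct island (introduced by "when"), which blocks movement.
In B, the extraction path crosses only that-complement boundaries, which are transparent.
So B is grammatical.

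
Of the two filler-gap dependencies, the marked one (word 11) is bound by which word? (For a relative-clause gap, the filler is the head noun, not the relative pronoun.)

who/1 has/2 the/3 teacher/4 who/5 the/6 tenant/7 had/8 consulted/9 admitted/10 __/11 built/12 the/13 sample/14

The marked gap is the subject of "built".
Its filler is the fronted wh-phrase "who", at word 1.
(The other dependency links word 4 to a gap after word 9.)

1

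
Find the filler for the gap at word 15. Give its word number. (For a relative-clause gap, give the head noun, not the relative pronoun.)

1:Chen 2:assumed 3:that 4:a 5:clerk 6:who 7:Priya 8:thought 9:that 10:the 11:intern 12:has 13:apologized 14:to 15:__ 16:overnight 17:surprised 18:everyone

5

The gap at 15 is the prepositional object of "apologized", inside a relative clause.
The relative pronoun is "who" (word 6); it is bound by the head noun immediately before it.
Its filler is the head noun "clerk", at word 5.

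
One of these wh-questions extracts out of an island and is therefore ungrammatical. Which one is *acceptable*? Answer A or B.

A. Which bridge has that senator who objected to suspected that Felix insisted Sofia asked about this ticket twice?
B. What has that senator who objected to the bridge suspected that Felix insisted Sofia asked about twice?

B

In A, the wh-phrase is extracted from inside a complex-NP island (relative clause) (introduced by "who"), which blocks movement.
In B, the extraction path crosses only that-complement boundaries, which are transparent.
So B is grammatical.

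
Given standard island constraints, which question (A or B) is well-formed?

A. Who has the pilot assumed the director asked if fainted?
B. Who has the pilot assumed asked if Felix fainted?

B

In A, the wh-phrase is extracted from inside a wh-island (introduced by "if"), which blocks movement.
In B, the extraction path crosses only that-complement boundaries, which are transparent.
So B is grammatical.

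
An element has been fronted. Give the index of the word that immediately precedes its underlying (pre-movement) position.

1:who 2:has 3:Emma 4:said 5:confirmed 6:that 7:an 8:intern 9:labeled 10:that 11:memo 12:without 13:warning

4

The displaced element is "who" (word 1).
It is linked across 1 clause boundary (Ø).
It functions as the subject of "confirmed", so the gap sits immediately after word 4 ("said").
Base order: Emma has said that who confirmed that an intern labeled that memo without warning.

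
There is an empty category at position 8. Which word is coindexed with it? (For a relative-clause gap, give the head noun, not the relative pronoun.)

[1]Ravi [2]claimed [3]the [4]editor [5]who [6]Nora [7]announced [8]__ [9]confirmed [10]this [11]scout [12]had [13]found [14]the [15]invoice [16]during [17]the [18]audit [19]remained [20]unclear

4

The gap at 8 is the subject of "confirmed", inside a relative clause.
The relative pronoun is "who" (word 5); it is bound by the head noun immediately before it.
Its filler is the head noun "editor", at word 4.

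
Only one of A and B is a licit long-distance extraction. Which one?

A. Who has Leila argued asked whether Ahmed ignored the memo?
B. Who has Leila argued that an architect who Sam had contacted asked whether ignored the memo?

In B, the wh-phrase is extracted from inside a wh-island (introduced by "whether"), which blocks movement.
In A, the extraction path crosses only that-complement boundaries, which are transparent.
So A is grammatical.

A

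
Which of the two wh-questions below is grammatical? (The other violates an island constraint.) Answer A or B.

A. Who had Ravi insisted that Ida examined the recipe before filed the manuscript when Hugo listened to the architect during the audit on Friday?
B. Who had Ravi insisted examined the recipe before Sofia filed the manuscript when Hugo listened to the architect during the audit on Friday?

In A, the wh-phrase is extracted from inside an adjunct island (introduced by "before"), which blocks movement.
In B, the extraction path crosses only that-complement boundaries, which are transparent.
So B is grammatical.

B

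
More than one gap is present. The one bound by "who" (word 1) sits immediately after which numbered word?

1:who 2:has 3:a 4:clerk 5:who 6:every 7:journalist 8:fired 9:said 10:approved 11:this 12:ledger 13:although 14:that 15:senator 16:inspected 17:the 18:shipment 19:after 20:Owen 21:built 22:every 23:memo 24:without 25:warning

9

The displaced element is "who" (word 1).
It is linked across 1 clause boundary (Ø).
It functions as the subject of "approved", so the gap sits immediately after word 9 ("said").
Base order: A clerk who every journalist fired has said that who approved this ledger although that senator inspected the shipment after Owen built every memo without warning.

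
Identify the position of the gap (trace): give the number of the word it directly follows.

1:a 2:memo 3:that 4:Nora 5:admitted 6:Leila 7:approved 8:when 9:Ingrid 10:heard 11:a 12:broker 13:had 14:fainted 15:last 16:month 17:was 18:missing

The displaced element is "a memo" (word 2).
It is linked across 1 clause boundary (Ø).
It functions as the direct object of "approved", so the gap sits immediately after word 7 ("approved").
Base order: Nora admitted Leila approved a memo when Ingrid heard a broker had fainted last month.

7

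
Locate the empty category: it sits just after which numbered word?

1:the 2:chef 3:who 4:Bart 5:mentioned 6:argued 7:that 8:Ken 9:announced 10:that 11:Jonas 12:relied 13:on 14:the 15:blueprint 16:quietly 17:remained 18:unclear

The displaced element is "the chef" (word 2).
It is linked across 1 clause boundary (Ø).
It functions as the subject of "argued", so the gap sits immediately after word 5 ("mentioned").
Base order: Bart mentioned the chef argued that Ken announced that Jonas relied on the blueprint quietly.

5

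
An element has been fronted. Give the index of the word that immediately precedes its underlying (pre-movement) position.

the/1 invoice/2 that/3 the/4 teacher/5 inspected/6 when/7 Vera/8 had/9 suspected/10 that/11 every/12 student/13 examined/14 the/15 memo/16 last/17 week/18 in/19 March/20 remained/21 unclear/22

6

The displaced element is "the invoice" (word 2).
It functions as the direct object of "inspected", so the gap sits immediately after word 6 ("inspected").
Base order: The teacher inspected the invoice when Vera had suspected that every student examined the memo last week in March.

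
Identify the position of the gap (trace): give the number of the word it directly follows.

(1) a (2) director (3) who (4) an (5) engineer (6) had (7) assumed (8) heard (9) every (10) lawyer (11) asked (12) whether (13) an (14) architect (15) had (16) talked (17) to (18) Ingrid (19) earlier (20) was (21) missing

7

The displaced element is "a director" (word 2).
It is linked across 1 clause boundary (Ø).
It functions as the subject of "heard", so the gap sits immediately after word 7 ("assumed").
Base order: An engineer had assumed a director heard every lawyer asked whether an architect had talked to Ingrid earlier.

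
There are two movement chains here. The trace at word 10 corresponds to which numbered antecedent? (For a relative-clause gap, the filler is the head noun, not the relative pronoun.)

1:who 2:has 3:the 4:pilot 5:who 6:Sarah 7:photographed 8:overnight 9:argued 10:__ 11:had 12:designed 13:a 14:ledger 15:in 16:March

1

The marked gap is the subject of "designed".
Its filler is the fronted wh-phrase "who", at word 1.
(The other dependency links word 4 to a gap after word 7.)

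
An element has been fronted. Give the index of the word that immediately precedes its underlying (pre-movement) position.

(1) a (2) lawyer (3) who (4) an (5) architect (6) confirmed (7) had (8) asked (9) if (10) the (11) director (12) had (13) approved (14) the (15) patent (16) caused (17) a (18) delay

The displaced element is "a lawyer" (word 2).
It is linked across 1 clause boundary (Ø).
It functions as the subject of "asked", so the gap sits immediately after word 6 ("confirmed").
Base order: An architect confirmed that a lawyer had asked if the director had approved the patent.

6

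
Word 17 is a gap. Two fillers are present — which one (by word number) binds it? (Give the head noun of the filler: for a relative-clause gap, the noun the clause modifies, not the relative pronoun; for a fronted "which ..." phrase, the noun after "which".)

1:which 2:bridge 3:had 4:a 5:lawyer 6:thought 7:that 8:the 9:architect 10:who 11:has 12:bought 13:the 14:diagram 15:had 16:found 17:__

The marked gap is the direct object of "found".
Its filler is the fronted wh-phrase "which bridge", at word 2.
(The other dependency links word 9 to a gap after word 10.)

2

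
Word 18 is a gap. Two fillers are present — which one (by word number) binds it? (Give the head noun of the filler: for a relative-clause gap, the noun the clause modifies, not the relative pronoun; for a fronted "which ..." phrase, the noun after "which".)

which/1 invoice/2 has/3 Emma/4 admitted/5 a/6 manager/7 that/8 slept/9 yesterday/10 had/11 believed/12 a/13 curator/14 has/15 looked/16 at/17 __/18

2

The marked gap is the object of the preposition "at" of "looked".
Its filler is the fronted wh-phrase "which invoice", at word 2.
(The other dependency links word 7 to a gap after word 8.)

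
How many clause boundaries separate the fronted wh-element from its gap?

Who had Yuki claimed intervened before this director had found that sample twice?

"who" is extracted from the subject of "intervened".
Boundaries crossed, outermost first: [Ø] — 1 in total.

1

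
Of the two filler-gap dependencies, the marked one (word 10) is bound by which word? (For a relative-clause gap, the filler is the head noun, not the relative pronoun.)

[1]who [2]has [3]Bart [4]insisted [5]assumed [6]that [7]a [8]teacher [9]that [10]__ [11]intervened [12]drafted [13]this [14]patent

The marked gap is inside the relative clause, the subject of "intervened".
Its filler is the head noun "teacher" (via "that"), at word 8.
(The other dependency links word 1 to a gap after word 4.)

8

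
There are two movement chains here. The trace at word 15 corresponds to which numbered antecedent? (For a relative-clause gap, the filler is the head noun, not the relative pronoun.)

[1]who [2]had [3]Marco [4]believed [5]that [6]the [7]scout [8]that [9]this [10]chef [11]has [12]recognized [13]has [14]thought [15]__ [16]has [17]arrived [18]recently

1

The marked gap is the subject of "arrived".
Its filler is the fronted wh-phrase "who", at word 1.
(The other dependency links word 7 to a gap after word 12.)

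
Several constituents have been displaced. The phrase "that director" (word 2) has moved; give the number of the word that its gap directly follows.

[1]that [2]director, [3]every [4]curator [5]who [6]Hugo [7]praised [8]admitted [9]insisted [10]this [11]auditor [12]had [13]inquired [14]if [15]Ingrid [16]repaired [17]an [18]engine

8

The displaced element is "that director" (word 2).
It is linked across 1 clause boundary (Ø).
It functions as the subject of "insisted", so the gap sits immediately after word 8 ("admitted").
Base order: Every curator who Hugo praised admitted that director insisted this auditor had inquired if Ingrid repaired an engine.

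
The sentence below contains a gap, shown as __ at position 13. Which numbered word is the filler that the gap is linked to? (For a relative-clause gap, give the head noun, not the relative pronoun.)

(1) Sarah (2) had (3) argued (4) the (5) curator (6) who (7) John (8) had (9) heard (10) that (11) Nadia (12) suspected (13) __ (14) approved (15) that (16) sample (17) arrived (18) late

5

The gap at 13 is the subject of "approved", inside a relative clause.
The relative pronoun is "who" (word 6); it is bound by the head noun immediately before it.
Its filler is the head noun "curator", at word 5.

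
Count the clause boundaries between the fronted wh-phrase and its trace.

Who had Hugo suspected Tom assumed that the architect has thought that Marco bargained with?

3

"who" is extracted from the PP object of "bargained".
Boundaries crossed, outermost first: [Ø], [that], [that] — 3 in total.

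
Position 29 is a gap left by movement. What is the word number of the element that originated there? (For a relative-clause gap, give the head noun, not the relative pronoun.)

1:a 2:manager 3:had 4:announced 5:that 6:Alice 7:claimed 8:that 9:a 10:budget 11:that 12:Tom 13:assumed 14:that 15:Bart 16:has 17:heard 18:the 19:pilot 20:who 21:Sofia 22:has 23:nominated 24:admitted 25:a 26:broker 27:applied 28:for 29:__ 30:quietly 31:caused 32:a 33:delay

10

The gap at 29 is the prepositional object of "applied", inside a relative clause.
The relative pronoun is "that" (word 11); it is bound by the head noun immediately before it.
Its filler is the head noun "budget", at word 10.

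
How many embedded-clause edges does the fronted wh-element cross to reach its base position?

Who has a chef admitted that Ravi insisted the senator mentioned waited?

"who" is extracted from the subject of "waited".
Boundaries crossed, outermost first: [that], [Ø], [Ø] — 3 in total.

3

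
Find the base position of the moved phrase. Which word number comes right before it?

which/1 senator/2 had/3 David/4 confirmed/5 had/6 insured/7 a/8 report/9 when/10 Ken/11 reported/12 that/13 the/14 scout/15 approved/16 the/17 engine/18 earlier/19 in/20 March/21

The displaced element is "which senator" (word 2).
It is linked across 1 clause boundary (Ø).
It functions as the subject of "insured", so the gap sits immediately after word 5 ("confirmed").
Base order: David had confirmed that which senator had insured a report when Ken reported that the scout approved the engine earlier in March.

5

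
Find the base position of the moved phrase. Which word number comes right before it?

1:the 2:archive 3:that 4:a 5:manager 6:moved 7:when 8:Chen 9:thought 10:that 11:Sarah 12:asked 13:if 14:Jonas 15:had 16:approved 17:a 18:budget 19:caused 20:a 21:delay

The displaced element is "the archive" (word 2).
It functions as the direct object of "moved", so the gap sits immediately after word 6 ("moved").
Base order: A manager moved the archive when Chen thought that Sarah asked if Jonas had approved a budget.

6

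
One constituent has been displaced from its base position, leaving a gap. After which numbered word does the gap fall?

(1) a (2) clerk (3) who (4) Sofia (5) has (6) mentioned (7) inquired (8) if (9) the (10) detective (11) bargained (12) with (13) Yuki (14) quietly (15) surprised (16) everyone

The displaced element is "a clerk" (word 2).
It is linked across 1 clause boundary (Ø).
It functions as the subject of "inquired", so the gap sits immediately after word 6 ("mentioned").
Base order: Sofia has mentioned a clerk inquired if the detective bargained with Yuki quietly.

6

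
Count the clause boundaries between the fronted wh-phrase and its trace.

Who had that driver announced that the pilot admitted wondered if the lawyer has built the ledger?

"who" is extracted from the subject of "wondered".
Boundaries crossed, outermost first: [that], [Ø] — 2 in total.

2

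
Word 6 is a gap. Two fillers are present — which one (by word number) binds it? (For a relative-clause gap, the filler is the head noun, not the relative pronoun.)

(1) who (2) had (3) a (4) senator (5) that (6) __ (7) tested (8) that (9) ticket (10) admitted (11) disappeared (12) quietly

4

The marked gap is inside the relative clause, the subject of "tested".
Its filler is the head noun "senator" (via "that"), at word 4.
(The other dependency links word 1 to a gap after word 10.)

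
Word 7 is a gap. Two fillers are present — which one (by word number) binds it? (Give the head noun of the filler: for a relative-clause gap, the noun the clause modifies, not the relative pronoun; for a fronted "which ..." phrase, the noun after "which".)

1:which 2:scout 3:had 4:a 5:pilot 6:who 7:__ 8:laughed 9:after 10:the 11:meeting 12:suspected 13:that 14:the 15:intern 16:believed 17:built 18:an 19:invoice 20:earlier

The marked gap is inside the relative clause, the subject of "laughed".
Its filler is the head noun "pilot" (via "who"), at word 5.
(The other dependency links word 2 to a gap after word 16.)

5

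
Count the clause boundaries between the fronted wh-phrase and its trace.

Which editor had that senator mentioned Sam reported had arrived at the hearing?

2

"which editor" is extracted from the subject of "arrived".
Boundaries crossed, outermost first: [Ø], [Ø] — 2 in total.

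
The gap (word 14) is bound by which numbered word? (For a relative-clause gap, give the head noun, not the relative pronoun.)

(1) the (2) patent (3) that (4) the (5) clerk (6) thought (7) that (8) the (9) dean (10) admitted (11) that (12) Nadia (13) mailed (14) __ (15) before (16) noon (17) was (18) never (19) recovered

2

The gap at 14 is the object of "mailed", inside a relative clause.
The relative pronoun is "that" (word 3); it is bound by the head noun immediately before it.
Its filler is the head noun "patent", at word 2.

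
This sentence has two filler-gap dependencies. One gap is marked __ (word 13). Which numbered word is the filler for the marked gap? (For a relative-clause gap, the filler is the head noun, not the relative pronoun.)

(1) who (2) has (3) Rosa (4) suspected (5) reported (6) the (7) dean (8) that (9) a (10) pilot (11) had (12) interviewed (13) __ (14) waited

The marked gap is inside the relative clause, the direct object of "interviewed".
Its filler is the head noun "dean" (via "that"), at word 7.
(The other dependency links word 1 to a gap after word 4.)

7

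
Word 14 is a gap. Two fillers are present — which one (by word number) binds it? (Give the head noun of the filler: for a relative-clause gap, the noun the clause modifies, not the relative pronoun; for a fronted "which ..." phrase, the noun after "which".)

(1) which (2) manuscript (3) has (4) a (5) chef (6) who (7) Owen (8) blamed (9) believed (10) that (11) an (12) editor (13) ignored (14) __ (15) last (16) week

The marked gap is the direct object of "ignored".
Its filler is the fronted wh-phrase "which manuscript", at word 2.
(The other dependency links word 5 to a gap after word 8.)

2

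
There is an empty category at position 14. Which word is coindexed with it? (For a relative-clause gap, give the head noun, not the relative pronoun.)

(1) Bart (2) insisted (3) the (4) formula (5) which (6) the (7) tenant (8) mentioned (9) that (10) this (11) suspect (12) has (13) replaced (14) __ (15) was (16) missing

The gap at 14 is the object of "replaced", inside a relative clause.
The relative pronoun is "which" (word 5); it is bound by the head noun immediately before it.
Its filler is the head noun "formula", at word 4.

4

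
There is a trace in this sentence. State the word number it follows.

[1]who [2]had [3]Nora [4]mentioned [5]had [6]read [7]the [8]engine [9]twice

4

The displaced element is "who" (word 1).
It is linked across 1 clause boundary (Ø).
It functions as the subject of "read", so the gap sits immediately after word 4 ("mentioned").
Base order: Nora had mentioned that who had read the engine twice.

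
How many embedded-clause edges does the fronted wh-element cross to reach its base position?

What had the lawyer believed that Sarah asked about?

"what" is extracted from the PP object of "asked".
Boundaries crossed, outermost first: [that] — 1 in total.

1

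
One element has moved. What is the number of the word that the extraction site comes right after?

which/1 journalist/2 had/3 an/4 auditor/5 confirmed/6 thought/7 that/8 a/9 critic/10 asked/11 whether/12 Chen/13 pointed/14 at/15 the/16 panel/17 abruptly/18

The displaced element is "which journalist" (word 2).
It is linked across 1 clause boundary (Ø).
It functions as the subject of "thought", so the gap sits immediately after word 6 ("confirmed").
Base order: An auditor had confirmed which journalist thought that a critic asked whether Chen pointed at the panel abruptly.

6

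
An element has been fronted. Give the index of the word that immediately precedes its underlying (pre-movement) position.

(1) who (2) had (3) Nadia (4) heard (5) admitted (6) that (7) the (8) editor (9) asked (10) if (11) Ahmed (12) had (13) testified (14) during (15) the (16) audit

The displaced element is "who" (word 1).
It is linked across 1 clause boundary (Ø).
It functions as the subject of "admitted", so the gap sits immediately after word 4 ("heard").
Base order: Nadia had heard that who admitted that the editor asked if Ahmed had testified during the audit.

4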